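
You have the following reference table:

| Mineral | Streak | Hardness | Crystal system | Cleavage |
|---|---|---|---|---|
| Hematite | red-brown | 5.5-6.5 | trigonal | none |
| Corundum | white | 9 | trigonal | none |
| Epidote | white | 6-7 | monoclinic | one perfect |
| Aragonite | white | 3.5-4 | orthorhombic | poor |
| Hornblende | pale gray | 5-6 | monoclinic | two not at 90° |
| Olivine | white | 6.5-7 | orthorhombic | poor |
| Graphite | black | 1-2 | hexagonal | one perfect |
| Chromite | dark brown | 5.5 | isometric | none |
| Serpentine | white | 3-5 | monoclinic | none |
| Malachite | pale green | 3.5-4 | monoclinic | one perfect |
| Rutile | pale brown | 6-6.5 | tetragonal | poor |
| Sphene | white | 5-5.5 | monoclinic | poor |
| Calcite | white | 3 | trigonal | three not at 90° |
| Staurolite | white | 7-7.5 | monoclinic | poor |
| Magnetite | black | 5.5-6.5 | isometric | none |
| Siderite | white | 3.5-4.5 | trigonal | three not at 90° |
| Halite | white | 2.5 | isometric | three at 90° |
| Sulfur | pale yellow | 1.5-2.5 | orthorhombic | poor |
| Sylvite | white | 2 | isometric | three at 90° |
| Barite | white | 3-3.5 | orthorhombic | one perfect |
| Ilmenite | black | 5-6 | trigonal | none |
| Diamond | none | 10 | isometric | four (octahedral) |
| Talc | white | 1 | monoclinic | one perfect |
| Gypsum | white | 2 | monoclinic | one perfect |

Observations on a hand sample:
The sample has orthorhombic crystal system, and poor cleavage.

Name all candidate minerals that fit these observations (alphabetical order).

Aragonite, Olivine, Sulfur

Orthorhombic crystal system — leaves Aragonite, Olivine, Sulfur, Barite.
Poor cleavage is inconsistent with Barite.
The minerals that satisfy all observations are Aragonite, Olivine, Sulfur.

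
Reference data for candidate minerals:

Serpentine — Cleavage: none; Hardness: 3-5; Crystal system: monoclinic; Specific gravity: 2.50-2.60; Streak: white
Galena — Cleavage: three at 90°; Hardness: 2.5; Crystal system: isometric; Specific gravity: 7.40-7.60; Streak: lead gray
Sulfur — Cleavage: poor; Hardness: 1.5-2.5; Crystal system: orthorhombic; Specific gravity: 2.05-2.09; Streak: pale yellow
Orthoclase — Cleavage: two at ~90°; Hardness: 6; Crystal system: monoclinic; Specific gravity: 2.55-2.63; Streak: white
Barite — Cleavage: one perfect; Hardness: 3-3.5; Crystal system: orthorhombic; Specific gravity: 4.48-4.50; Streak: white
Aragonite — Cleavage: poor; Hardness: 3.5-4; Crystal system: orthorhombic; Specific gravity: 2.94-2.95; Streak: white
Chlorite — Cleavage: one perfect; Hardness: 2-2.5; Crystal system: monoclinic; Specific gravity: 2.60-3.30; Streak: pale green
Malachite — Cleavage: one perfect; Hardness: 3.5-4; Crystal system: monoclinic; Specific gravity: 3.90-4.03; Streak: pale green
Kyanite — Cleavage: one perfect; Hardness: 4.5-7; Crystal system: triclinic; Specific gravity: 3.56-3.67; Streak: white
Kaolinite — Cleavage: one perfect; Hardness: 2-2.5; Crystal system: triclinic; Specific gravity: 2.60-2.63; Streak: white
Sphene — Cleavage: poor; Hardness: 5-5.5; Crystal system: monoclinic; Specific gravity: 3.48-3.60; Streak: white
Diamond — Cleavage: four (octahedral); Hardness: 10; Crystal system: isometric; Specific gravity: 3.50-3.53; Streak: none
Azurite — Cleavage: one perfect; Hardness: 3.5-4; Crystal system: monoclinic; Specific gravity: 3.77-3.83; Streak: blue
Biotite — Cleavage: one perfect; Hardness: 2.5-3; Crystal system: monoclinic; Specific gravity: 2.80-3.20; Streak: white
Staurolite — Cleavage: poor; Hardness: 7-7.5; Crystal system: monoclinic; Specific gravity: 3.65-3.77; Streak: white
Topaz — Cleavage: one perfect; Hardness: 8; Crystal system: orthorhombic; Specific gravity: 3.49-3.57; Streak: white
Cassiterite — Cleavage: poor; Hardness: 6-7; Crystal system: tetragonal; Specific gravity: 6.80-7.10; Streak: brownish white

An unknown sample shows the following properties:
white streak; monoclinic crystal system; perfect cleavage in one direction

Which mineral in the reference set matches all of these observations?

White streak: only Serpentine, Orthoclase, Barite, Aragonite, Kyanite, Kaolinite, Sphene, Biotite, Staurolite, Topaz remain.
Monoclinic crystal system eliminates Barite, Aragonite, Kyanite, Kaolinite, Topaz.
Perfect cleavage in one direction: narrows the field to Biotite.
Biotite is the sole remaining match.

Biotite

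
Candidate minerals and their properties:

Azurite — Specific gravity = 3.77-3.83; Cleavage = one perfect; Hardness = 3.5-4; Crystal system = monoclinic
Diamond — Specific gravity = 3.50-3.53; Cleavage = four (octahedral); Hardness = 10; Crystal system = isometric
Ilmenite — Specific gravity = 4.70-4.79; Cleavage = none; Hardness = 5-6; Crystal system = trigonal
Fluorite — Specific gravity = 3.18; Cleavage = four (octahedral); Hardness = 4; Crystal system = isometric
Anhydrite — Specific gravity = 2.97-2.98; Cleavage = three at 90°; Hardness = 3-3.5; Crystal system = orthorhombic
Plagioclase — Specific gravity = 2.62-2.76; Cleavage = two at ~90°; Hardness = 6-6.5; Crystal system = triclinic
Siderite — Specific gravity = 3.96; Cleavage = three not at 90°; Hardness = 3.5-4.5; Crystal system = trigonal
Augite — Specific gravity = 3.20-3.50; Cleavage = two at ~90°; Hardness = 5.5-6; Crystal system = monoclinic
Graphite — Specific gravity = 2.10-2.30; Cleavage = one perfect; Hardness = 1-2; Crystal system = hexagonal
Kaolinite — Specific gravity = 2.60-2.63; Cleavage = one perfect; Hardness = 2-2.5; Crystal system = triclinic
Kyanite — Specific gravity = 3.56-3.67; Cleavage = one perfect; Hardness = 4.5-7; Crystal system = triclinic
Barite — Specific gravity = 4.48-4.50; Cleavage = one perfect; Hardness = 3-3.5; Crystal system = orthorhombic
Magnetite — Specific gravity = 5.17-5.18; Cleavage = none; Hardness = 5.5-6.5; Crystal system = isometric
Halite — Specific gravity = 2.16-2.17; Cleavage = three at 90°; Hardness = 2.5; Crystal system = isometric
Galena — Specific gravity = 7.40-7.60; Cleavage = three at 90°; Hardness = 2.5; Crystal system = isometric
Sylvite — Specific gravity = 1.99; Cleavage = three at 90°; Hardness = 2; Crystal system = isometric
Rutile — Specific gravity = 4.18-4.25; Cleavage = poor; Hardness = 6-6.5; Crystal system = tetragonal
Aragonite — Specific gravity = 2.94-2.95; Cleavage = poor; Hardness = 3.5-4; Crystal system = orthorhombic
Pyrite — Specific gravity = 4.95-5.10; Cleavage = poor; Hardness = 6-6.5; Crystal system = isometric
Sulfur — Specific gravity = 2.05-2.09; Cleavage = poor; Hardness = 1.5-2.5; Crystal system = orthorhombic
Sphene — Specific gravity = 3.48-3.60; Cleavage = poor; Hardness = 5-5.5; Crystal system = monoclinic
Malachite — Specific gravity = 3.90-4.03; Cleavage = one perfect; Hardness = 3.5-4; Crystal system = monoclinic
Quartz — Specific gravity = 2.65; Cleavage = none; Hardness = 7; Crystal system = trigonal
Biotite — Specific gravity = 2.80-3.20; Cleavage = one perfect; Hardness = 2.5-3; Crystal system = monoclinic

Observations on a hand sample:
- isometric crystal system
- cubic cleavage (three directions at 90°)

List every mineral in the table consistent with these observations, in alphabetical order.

Galena, Halite, Sylvite

Isometric crystal system: Diamond, Fluorite, Magnetite, Halite, Galena, Sylvite, Pyrite remain.
Cubic cleavage (three directions at 90°): only Halite, Galena, Sylvite remain.
Consistent with every observation: Galena, Halite, Sylvite.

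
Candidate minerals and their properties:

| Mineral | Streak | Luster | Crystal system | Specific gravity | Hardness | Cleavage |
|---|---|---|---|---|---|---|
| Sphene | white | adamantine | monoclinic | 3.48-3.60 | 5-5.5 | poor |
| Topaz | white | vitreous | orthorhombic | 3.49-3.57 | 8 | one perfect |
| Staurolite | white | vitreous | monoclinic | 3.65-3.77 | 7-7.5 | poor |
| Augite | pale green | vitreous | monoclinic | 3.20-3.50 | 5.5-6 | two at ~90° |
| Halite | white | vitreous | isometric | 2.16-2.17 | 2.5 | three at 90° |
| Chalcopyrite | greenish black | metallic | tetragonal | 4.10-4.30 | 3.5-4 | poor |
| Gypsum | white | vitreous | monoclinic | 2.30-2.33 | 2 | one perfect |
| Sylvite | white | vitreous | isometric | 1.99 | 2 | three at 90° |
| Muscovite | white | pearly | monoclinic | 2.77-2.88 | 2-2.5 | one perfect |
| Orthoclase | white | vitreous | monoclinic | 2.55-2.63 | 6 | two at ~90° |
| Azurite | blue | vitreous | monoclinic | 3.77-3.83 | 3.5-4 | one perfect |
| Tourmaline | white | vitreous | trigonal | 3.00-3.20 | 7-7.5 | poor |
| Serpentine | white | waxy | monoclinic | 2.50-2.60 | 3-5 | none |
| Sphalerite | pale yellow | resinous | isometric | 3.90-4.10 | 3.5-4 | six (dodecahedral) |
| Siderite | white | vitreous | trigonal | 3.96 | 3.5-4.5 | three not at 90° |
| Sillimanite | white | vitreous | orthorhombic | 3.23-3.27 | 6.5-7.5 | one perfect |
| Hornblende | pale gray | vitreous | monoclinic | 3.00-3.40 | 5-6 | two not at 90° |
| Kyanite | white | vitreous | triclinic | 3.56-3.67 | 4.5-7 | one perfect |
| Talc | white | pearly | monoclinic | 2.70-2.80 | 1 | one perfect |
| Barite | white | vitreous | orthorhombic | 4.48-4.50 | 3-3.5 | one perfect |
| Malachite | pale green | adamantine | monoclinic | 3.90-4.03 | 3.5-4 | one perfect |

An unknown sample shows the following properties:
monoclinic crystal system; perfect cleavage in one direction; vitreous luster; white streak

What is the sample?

Monoclinic crystal system: only Sphene, Staurolite, Augite, Gypsum, Muscovite, Orthoclase, Azurite, Serpentine, Hornblende, Talc, Malachite remain.
Perfect cleavage in one direction: narrows the field to Gypsum, Muscovite, Azurite, Talc, Malachite.
Vitreous luster: narrows the field to Gypsum, Azurite.
White streak eliminates Azurite.
The only mineral consistent with every observation is Gypsum.

Gypsum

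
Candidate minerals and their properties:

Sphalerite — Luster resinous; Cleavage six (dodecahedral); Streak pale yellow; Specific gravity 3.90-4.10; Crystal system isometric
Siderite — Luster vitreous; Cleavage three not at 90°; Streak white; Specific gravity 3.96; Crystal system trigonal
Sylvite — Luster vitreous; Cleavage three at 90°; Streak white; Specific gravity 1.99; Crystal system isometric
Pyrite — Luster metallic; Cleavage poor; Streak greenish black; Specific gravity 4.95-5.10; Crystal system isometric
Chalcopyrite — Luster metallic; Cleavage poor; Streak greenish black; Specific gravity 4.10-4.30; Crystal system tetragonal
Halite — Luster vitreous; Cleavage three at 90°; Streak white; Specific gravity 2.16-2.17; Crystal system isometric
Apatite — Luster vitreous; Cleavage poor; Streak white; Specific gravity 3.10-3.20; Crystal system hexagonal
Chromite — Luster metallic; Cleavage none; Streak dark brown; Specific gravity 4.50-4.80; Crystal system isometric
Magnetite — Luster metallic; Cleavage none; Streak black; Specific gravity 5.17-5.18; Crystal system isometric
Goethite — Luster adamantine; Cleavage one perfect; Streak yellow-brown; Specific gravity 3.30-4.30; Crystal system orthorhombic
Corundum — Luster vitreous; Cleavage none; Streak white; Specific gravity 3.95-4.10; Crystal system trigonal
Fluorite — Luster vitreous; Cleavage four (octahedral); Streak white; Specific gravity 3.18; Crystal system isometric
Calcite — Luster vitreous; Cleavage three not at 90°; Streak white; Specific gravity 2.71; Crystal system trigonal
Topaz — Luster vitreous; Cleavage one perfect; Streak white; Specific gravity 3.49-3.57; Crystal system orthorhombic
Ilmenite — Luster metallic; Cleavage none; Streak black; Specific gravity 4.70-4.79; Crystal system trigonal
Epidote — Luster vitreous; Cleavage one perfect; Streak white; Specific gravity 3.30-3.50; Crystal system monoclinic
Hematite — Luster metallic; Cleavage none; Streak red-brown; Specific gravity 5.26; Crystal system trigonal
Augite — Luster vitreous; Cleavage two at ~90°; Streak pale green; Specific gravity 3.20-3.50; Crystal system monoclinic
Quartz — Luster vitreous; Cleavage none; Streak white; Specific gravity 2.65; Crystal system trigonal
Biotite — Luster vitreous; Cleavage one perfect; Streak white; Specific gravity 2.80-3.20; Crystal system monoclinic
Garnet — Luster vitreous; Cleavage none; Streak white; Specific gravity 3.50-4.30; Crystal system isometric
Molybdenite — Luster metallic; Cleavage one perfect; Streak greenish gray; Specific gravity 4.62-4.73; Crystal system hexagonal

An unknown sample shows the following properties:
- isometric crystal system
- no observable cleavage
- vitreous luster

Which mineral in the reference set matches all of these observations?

Garnet

Isometric crystal system: only Sphalerite, Sylvite, Pyrite, Halite, Chromite, Magnetite, Fluorite, Garnet remain.
No observable cleavage: Chromite, Magnetite, Garnet remain.
Vitreous luster: only Garnet remains.
The only mineral consistent with every observation is Garnet.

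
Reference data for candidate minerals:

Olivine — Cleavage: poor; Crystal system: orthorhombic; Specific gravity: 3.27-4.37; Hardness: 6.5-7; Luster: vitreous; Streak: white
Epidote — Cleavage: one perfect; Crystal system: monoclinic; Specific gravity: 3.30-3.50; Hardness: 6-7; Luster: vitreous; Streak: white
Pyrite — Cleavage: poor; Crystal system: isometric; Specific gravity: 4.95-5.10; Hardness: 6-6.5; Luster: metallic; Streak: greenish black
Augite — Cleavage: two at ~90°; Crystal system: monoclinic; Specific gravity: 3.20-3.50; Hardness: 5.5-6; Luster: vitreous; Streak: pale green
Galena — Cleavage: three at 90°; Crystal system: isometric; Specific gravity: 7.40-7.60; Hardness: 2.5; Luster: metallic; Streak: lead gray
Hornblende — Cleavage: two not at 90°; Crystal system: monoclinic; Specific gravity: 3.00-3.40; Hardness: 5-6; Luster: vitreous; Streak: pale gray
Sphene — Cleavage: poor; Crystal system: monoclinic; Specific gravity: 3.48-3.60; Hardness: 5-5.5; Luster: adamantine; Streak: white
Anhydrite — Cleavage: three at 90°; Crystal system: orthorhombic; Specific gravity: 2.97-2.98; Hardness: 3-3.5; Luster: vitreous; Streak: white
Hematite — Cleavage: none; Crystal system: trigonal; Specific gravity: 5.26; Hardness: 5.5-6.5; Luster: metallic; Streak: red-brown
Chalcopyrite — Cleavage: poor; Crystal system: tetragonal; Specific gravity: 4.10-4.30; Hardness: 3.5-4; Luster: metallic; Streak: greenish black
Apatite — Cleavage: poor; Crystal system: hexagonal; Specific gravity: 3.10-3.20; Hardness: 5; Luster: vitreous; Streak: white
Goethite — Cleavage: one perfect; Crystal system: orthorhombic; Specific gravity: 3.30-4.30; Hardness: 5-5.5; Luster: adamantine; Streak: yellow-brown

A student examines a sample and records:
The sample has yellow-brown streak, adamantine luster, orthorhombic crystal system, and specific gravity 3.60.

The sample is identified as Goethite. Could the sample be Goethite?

Consistent

Yellow-brown streak — matches Goethite (yellow-brown streak).
Adamantine luster — matches Goethite (adamantine luster).
Orthorhombic crystal system — matches Goethite (orthorhombic system).
Specific gravity 3.60 — matches Goethite (SG 3.30-4.30).
Every observed property is compatible with the reference values for Goethite.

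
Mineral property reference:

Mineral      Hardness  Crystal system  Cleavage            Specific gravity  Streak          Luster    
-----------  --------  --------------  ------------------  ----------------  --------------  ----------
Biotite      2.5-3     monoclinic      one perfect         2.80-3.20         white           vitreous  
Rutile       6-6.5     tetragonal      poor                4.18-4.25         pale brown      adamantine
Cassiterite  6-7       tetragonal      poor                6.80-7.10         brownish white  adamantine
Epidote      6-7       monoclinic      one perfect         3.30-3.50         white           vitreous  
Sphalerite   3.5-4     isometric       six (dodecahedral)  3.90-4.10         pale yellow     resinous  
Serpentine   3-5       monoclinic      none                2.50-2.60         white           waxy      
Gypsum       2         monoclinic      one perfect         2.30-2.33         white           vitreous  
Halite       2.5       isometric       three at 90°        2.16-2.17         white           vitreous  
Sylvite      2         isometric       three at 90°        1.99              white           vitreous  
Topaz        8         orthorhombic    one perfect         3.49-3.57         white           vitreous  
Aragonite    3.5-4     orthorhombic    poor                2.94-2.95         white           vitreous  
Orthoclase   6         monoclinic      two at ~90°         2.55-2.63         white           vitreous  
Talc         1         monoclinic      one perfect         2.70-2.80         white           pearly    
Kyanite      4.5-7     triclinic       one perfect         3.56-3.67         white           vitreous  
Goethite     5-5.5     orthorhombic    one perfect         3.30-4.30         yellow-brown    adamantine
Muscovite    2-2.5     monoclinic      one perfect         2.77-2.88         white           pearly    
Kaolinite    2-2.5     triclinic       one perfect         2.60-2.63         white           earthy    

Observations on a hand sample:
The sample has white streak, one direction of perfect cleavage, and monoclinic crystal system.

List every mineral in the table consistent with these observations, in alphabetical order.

Biotite, Epidote, Gypsum, Muscovite, Talc

White streak excludes Rutile, Cassiterite, Sphalerite, Goethite.
One direction of perfect cleavage is inconsistent with Serpentine, Halite, Sylvite, Aragonite, Orthoclase.
Monoclinic crystal system rules out Topaz, Kyanite, Kaolinite.
The minerals that satisfy all observations are Biotite, Epidote, Gypsum, Muscovite, Talc.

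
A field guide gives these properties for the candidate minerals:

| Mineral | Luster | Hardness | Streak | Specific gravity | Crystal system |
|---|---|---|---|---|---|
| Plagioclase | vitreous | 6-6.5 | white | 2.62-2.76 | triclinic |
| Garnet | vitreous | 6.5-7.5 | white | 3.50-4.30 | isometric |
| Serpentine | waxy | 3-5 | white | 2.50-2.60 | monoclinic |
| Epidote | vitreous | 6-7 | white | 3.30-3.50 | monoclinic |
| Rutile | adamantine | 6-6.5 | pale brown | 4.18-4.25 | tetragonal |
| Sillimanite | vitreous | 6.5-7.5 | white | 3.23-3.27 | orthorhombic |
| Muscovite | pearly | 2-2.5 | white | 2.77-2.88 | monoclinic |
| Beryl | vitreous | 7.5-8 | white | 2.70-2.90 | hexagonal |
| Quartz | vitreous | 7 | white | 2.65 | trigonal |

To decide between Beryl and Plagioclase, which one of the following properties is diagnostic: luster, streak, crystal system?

crystal system

Luster: both vitreous — shared.
Streak: both white — shared.
Crystal system: Beryl hexagonal, Plagioclase triclinic — different.
Only crystal system differs between Beryl and Plagioclase among the listed tests.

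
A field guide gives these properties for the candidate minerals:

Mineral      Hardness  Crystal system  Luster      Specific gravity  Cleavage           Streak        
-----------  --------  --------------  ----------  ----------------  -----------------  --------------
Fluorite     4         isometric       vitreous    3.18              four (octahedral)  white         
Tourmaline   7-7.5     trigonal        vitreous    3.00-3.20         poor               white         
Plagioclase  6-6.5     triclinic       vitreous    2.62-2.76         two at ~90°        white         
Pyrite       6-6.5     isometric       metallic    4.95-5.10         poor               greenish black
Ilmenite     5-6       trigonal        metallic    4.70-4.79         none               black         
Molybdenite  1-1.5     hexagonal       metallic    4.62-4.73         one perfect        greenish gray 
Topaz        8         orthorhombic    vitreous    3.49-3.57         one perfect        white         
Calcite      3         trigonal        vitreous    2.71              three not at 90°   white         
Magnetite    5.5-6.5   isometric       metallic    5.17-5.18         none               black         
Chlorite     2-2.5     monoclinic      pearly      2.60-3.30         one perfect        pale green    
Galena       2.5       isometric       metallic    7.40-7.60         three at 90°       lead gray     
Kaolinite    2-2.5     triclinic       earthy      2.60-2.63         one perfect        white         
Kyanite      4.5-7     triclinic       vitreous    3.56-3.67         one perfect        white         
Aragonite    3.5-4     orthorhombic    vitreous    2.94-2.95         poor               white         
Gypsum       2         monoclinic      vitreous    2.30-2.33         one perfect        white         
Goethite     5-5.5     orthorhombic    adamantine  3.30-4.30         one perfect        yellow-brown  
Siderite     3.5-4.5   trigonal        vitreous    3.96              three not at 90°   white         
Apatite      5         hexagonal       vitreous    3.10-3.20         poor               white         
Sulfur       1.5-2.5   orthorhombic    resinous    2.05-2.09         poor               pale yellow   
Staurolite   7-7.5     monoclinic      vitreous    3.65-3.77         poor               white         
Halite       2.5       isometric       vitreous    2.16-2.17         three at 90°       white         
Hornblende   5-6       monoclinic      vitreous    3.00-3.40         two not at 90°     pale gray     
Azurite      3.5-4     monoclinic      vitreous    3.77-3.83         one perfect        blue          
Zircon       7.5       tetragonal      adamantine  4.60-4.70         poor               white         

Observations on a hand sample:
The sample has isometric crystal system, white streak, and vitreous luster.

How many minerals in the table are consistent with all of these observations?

Isometric crystal system: narrows the field to Fluorite, Pyrite, Magnetite, Galena, Halite.
White streak: only Fluorite, Halite remain.
Vitreous luster: no further eliminations.
Remaining candidates: Fluorite, Halite.
That is 2 minerals.

2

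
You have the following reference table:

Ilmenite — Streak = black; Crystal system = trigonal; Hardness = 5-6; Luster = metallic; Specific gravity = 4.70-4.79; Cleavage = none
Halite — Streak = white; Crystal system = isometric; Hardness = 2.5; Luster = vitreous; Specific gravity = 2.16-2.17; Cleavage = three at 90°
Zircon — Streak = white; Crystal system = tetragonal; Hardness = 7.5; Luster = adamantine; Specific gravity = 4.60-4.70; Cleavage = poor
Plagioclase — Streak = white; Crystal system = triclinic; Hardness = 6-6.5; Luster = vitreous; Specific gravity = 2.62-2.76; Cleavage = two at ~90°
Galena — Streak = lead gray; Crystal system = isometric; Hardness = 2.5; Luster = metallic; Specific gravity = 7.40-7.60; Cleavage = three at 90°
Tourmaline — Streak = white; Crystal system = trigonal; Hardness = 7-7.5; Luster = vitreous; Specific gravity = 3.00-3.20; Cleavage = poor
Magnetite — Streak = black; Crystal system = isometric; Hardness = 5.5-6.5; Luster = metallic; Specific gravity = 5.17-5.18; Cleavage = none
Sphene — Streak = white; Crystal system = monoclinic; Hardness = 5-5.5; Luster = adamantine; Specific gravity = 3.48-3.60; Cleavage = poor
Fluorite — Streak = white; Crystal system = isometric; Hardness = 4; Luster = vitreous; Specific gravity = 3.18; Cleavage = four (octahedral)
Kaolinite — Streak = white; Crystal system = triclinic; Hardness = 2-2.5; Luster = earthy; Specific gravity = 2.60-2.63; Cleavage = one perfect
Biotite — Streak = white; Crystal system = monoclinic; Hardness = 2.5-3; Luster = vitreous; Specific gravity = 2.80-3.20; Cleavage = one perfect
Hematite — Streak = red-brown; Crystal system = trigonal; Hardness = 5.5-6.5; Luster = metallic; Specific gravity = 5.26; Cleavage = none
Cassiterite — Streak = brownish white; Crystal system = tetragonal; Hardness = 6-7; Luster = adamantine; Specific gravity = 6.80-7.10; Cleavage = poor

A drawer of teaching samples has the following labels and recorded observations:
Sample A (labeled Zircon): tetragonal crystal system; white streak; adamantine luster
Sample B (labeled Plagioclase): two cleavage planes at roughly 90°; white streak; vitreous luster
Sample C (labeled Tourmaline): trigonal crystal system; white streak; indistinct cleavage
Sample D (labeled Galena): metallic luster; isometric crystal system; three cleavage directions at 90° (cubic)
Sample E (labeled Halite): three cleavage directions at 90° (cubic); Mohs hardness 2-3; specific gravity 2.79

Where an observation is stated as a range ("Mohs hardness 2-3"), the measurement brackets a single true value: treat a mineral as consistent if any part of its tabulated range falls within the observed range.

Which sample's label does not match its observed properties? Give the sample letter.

Sample A: nothing contradicts Zircon.
Sample B: nothing contradicts Plagioclase.
Sample C: nothing contradicts Tourmaline.
Sample D: nothing contradicts Galena.
Sample E: Halite has SG 2.16-2.17, but the record shows specific gravity 2.79 — this label is wrong.
The mislabeled specimen is E.

E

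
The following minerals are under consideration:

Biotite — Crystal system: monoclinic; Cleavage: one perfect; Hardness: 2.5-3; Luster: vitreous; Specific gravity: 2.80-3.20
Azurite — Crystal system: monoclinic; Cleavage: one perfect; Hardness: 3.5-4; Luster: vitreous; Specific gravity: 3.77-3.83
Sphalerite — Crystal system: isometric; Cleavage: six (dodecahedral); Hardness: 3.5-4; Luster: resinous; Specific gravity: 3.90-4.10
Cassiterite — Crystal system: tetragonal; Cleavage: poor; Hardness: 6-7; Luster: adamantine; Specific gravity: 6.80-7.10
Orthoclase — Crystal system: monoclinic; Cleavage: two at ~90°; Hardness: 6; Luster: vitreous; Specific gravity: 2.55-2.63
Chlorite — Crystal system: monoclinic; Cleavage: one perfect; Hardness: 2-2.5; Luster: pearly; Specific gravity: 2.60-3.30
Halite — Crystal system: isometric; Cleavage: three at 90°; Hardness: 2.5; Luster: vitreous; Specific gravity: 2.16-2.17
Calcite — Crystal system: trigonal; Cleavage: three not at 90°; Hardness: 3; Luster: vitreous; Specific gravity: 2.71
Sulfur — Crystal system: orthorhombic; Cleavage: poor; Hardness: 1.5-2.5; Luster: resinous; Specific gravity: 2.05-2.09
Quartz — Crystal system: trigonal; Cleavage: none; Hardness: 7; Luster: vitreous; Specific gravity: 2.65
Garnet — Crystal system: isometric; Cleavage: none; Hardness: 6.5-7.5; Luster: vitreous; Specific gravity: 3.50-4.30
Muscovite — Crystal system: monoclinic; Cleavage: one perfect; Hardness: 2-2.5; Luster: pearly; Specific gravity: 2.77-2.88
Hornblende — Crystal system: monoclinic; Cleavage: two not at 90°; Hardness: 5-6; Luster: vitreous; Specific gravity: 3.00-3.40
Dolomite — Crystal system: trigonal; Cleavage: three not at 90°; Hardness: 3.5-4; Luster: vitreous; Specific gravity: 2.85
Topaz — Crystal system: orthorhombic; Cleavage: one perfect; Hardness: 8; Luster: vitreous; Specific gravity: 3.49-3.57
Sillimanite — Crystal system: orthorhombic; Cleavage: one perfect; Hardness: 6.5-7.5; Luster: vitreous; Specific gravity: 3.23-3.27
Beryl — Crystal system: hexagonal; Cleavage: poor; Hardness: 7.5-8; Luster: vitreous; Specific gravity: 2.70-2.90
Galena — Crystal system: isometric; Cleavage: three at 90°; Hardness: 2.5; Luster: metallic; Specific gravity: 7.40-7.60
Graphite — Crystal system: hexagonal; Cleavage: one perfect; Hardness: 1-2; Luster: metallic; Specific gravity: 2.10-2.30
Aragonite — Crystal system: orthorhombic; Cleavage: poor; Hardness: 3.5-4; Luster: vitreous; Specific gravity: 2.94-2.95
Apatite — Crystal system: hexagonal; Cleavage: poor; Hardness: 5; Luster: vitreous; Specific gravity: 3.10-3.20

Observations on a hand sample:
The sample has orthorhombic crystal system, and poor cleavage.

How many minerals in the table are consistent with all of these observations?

2

Orthorhombic crystal system — leaves Sulfur, Topaz, Sillimanite, Aragonite.
Poor cleavage rules out Topaz, Sillimanite.
Remaining candidates: Aragonite, Sulfur.
That is 2 minerals.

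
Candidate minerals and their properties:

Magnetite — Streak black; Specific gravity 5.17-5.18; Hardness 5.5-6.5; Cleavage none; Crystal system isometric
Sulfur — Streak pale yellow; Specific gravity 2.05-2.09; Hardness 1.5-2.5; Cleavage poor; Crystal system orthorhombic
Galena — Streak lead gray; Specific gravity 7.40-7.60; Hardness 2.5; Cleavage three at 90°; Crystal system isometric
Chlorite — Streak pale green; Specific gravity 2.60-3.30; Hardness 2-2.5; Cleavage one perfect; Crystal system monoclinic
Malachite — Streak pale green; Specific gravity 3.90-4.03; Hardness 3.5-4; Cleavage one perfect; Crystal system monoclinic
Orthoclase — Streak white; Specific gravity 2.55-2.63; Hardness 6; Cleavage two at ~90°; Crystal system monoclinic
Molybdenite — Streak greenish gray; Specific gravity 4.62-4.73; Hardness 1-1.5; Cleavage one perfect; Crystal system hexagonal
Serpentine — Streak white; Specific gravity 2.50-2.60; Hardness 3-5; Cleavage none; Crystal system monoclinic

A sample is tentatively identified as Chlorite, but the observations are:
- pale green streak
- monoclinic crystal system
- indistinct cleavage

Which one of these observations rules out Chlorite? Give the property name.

cleavage

Pale green streak: Chlorite has pale green streak — agrees.
Monoclinic crystal system: Chlorite has monoclinic system — agrees.
Indistinct cleavage: Chlorite has cleavage one perfect — outside the reference range.
Only the cleavage is inconsistent.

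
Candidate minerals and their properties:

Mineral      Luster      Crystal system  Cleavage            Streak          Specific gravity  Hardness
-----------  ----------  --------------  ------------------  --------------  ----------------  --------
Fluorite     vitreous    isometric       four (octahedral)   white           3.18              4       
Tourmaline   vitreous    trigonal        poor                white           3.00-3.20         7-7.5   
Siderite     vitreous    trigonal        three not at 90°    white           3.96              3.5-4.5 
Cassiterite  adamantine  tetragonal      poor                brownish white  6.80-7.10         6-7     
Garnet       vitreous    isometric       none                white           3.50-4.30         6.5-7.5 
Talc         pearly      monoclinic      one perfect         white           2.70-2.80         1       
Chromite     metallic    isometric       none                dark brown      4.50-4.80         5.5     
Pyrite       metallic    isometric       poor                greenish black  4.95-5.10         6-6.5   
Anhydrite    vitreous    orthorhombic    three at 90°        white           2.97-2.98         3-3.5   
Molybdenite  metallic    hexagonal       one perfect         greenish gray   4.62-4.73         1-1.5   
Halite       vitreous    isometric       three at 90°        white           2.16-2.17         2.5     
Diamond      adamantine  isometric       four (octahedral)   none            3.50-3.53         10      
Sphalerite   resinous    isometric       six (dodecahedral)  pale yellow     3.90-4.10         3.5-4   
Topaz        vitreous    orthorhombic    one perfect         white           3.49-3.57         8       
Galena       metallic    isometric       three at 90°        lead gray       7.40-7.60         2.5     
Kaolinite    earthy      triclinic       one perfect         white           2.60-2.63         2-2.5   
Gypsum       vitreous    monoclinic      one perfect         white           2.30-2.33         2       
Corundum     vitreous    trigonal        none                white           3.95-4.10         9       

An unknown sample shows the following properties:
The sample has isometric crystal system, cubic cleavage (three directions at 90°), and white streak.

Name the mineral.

Isometric crystal system: narrows the field to Fluorite, Garnet, Chromite, Pyrite, Halite, Diamond, Sphalerite, Galena.
Cubic cleavage (three directions at 90°): leaves Halite, Galena.
White streak eliminates Galena.
Only Halite satisfies all observations.

Halite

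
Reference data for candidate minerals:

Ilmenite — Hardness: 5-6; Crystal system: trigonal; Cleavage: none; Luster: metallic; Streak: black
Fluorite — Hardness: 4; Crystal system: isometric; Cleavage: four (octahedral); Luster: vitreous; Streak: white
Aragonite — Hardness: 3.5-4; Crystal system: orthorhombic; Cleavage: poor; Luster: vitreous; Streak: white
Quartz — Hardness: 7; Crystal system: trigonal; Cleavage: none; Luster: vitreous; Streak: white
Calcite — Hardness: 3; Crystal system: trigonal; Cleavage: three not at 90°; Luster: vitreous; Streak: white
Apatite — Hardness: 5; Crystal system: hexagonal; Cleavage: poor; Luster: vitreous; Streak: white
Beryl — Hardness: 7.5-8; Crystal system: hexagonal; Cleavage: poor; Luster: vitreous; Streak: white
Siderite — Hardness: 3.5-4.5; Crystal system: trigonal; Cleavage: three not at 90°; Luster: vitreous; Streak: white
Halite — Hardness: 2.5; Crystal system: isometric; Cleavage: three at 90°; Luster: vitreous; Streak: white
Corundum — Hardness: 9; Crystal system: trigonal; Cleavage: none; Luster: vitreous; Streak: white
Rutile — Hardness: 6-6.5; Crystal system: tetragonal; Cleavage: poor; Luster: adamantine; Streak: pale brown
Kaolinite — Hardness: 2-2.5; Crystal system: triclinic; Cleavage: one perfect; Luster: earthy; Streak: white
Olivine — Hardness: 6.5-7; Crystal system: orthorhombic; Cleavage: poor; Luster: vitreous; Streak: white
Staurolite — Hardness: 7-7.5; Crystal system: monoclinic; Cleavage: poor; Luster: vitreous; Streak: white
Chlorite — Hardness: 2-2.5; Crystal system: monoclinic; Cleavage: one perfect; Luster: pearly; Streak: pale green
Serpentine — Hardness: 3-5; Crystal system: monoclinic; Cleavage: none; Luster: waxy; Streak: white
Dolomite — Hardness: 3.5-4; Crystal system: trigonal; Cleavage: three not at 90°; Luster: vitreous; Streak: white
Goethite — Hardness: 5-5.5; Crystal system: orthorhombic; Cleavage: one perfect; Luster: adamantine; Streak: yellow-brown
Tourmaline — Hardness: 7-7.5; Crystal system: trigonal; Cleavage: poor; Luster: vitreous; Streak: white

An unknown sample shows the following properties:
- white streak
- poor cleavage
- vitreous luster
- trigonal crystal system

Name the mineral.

White streak eliminates Ilmenite, Rutile, Chlorite, Goethite.
Poor cleavage — Aragonite, Apatite, Beryl, Olivine, Staurolite, Tourmaline remain.
Vitreous luster — no further eliminations.
Trigonal crystal system — narrows the field to Tourmaline.
Tourmaline is the sole remaining match.

Tourmaline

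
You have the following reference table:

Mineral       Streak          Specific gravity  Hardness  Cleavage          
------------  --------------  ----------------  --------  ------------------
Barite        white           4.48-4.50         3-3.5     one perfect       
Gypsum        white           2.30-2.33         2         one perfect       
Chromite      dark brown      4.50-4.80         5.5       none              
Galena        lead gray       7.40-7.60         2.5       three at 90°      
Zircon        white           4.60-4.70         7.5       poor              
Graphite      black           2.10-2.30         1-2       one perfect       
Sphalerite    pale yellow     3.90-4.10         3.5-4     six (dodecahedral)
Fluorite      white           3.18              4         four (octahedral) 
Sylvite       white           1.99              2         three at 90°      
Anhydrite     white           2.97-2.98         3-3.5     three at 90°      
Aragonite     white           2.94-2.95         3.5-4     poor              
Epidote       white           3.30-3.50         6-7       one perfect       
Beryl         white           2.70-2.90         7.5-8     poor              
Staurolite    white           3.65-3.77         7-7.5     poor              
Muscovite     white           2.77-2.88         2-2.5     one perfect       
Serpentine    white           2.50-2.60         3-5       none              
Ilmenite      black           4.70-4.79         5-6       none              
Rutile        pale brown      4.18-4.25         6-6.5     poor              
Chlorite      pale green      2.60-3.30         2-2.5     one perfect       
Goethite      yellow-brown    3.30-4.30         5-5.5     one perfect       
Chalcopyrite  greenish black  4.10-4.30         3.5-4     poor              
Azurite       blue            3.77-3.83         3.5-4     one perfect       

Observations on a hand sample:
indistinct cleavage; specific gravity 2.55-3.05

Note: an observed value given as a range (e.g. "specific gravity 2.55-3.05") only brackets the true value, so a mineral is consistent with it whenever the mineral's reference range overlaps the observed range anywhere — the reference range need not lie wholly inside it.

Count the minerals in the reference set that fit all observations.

2

Indistinct cleavage: narrows the field to Zircon, Aragonite, Beryl, Staurolite, Rutile, Chalcopyrite.
Specific gravity 2.55-3.05: narrows the field to Aragonite, Beryl.
Remaining candidates: Aragonite, Beryl.
That is 2 minerals.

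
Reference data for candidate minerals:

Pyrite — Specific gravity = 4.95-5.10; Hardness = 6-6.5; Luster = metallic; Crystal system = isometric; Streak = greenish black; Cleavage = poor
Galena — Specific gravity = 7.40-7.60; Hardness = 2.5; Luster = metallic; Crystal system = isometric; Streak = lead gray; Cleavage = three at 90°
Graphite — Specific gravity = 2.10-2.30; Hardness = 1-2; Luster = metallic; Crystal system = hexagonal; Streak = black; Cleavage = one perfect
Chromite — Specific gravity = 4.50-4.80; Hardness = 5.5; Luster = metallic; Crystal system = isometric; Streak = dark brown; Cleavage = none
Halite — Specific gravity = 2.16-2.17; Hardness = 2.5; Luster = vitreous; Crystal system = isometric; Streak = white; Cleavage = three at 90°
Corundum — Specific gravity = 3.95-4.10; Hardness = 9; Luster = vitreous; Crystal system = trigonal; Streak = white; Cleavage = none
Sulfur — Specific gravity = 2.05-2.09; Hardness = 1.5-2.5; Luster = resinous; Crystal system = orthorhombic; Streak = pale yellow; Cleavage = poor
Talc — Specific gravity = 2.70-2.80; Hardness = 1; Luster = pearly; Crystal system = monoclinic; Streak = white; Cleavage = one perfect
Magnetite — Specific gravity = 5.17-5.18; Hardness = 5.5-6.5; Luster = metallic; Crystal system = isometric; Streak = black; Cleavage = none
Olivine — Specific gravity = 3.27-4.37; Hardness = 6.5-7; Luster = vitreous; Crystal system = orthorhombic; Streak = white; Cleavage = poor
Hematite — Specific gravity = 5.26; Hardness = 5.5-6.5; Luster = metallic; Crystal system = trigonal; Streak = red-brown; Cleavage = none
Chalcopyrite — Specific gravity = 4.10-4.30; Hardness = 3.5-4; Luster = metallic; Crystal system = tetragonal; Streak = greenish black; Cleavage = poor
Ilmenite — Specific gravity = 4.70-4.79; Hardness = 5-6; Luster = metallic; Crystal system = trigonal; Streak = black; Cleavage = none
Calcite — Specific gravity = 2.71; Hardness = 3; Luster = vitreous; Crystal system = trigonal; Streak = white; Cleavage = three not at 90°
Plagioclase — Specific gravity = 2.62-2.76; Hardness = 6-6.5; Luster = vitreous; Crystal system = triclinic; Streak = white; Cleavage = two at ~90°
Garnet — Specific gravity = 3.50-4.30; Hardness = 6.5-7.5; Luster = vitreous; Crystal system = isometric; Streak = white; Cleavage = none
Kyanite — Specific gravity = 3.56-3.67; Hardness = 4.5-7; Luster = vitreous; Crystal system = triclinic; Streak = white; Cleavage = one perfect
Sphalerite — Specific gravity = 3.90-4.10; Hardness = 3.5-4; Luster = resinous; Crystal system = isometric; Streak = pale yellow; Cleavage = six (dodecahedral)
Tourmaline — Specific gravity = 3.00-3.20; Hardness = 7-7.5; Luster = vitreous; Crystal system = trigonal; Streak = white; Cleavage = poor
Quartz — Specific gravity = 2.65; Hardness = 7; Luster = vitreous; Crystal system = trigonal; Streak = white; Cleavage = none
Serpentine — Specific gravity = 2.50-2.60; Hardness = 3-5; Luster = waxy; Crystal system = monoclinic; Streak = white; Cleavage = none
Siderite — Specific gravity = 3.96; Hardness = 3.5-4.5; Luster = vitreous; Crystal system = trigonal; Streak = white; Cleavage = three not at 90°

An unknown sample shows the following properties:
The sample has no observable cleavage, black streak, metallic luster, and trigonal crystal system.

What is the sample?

Ilmenite

No observable cleavage: narrows the field to Chromite, Corundum, Magnetite, Hematite, Ilmenite, Garnet, Quartz, Serpentine.
Black streak: narrows the field to Magnetite, Ilmenite.
Metallic luster: no further eliminations.
Trigonal crystal system eliminates Magnetite.
Ilmenite is the sole remaining match.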